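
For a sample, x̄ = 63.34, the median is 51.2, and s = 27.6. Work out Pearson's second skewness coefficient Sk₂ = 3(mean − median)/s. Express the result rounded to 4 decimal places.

Sk₂ = 3(63.34 − 51.2) / 27.6 = 3 × 12.1400 / 27.6
    = 36.4200 / 27.6 ≈ 1.3196

1.3196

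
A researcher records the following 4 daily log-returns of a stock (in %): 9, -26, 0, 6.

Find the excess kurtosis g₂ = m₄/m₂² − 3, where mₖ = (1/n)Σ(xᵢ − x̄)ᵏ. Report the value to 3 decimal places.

-0.819

x̄ = -2.7500
Σ(xᵢ − x̄)² = 762.7500 ⇒ m₂ = 190.68750
Σ(xᵢ − x̄)⁴ = 317188.0781 ⇒ m₄ = 79297.01953
m₂² = 36361.72266
g₂ = m₄/m₂² − 3 = 2.18078 − 3 ≈ -0.819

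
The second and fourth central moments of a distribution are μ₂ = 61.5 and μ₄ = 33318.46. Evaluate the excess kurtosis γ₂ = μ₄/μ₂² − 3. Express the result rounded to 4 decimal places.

5.8092

μ₂² = 61.5² = 3782.25000
μ₄/μ₂² = 33318.46 / 3782.25000 = 8.80916
γ₂ = 8.80916 − 3 ≈ 5.8092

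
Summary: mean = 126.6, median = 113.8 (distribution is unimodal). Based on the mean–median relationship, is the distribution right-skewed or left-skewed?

right-skewed

mean − median = 126.6 − 113.8 = 12.8
mean > median ⇒ the longer tail is on the right ⇒ right-skewed (positively skewed).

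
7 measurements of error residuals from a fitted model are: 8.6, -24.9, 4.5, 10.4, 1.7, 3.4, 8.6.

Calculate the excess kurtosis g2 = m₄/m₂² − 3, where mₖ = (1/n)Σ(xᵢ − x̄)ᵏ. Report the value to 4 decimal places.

1.5595

x̄ = 1.7571
Σ(xᵢ − x̄)² = 889.1771 ⇒ m₂ = 127.02531
Σ(xᵢ − x̄)⁴ = 514985.9262 ⇒ m₄ = 73569.41802
m₂² = 16135.42840
g2 = m₄/m₂² − 3 = 4.55950 − 3 ≈ 1.5595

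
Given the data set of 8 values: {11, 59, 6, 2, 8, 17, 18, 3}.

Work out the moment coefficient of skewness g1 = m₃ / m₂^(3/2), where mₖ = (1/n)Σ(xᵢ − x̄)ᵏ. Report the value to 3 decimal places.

1.835

x̄ = (11 + 59 + 6 + 2 + 8 + 17 + 18 + 3) / 8 = 15.5000
deviations (xᵢ − x̄): -4.5000, 43.5000, -9.5000, -13.5000, -7.5000, 1.5000, 2.5000, -12.5000
Σ(xᵢ − x̄)² = 2406.0000 ⇒ m₂ = 2406.0000/8 = 300.75000
Σ(xᵢ − x̄)³ = 76548.0000 ⇒ m₃ = 76548.0000/8 = 9568.50000
m₂^(3/2) = 300.75000^(1.5) = 5215.65017
g1 = m₃ / m₂^(3/2) = 9568.50000 / 5215.65017 ≈ 1.835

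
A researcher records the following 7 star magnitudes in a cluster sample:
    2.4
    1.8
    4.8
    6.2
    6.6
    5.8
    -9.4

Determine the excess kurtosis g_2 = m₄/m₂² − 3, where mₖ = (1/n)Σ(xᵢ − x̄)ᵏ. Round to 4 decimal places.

x̄ = 2.6000
Σ(xᵢ − x̄)² = 188.7200 ⇒ m₂ = 26.96000
Σ(xᵢ − x̄)⁴ = 21288.6560 ⇒ m₄ = 3041.23657
m₂² = 726.84160
g_2 = m₄/m₂² − 3 = 4.18418 − 3 ≈ 1.1842

1.1842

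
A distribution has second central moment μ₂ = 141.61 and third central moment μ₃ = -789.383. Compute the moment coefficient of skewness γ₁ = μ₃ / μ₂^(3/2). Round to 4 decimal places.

-0.4684

σ = √μ₂ = √141.61 = 11.90000
σ³ = μ₂^(3/2) = 1685.15900
γ₁ = μ₃/σ³ = -789.383 / 1685.15900 ≈ -0.4684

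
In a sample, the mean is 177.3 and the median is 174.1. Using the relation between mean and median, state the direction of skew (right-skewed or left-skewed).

right-skewed

mean − median = 177.3 − 174.1 = 3.2
mean > median ⇒ the longer tail is on the right ⇒ right-skewed (positively skewed).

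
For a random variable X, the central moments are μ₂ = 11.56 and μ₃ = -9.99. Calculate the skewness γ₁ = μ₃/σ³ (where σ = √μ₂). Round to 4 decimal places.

-0.2542

σ = √μ₂ = √11.56 = 3.40000
σ³ = μ₂^(3/2) = 39.30400
γ₁ = μ₃/σ³ = -9.99 / 39.30400 ≈ -0.2542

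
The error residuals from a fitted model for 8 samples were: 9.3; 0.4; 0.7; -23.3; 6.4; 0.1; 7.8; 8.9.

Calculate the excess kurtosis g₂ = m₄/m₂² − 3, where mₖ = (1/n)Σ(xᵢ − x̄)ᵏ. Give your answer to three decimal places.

1.719

x̄ = 1.2875
Σ(xᵢ − x̄)² = 797.7888 ⇒ m₂ = 99.72359
Σ(xᵢ − x̄)⁴ = 375439.4652 ⇒ m₄ = 46929.93315
m₂² = 9944.79515
g₂ = m₄/m₂² − 3 = 4.71904 − 3 ≈ 1.719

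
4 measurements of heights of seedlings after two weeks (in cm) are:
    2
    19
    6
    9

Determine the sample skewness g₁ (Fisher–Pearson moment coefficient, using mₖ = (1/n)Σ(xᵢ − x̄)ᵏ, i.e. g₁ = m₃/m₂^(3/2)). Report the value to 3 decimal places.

x̄ = (2 + 19 + 6 + 9) / 4 = 9.0000
deviations (xᵢ − x̄): -7.0000, 10.0000, -3.0000, 0.0000
Σ(xᵢ − x̄)² = 158.0000 ⇒ m₂ = 158.0000/4 = 39.50000
Σ(xᵢ − x̄)³ = 630.0000 ⇒ m₃ = 630.0000/4 = 157.50000
m₂^(3/2) = 39.50000^(1.5) = 248.25365
g₁ = m₃ / m₂^(3/2) = 157.50000 / 248.25365 ≈ 0.634

0.634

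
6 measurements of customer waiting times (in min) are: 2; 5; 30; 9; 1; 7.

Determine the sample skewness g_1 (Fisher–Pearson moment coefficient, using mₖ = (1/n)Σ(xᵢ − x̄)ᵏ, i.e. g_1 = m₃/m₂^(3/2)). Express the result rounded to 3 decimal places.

x̄ = (2 + 5 + 30 + 9 + 1 + 7) / 6 = 9.0000
deviations (xᵢ − x̄): -7.0000, -4.0000, 21.0000, 0.0000, -8.0000, -2.0000
Σ(xᵢ − x̄)² = 574.0000 ⇒ m₂ = 574.0000/6 = 95.66667
Σ(xᵢ − x̄)³ = 8334.0000 ⇒ m₃ = 8334.0000/6 = 1389.00000
m₂^(3/2) = 95.66667^(1.5) = 935.70934
g_1 = m₃ / m₂^(3/2) = 1389.00000 / 935.70934 ≈ 1.484

1.484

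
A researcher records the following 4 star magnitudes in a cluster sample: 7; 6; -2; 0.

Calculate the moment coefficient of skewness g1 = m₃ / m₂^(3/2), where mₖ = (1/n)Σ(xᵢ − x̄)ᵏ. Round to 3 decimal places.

x̄ = (7 + 6 - 2 + 0) / 4 = 2.7500
deviations (xᵢ − x̄): 4.2500, 3.2500, -4.7500, -2.7500
Σ(xᵢ − x̄)² = 58.7500 ⇒ m₂ = 58.7500/4 = 14.68750
Σ(xᵢ − x̄)³ = -16.8750 ⇒ m₃ = -16.8750/4 = -4.21875
m₂^(3/2) = 14.68750^(1.5) = 56.28878
g1 = m₃ / m₂^(3/2) = -4.21875 / 56.28878 ≈ -0.075

-0.075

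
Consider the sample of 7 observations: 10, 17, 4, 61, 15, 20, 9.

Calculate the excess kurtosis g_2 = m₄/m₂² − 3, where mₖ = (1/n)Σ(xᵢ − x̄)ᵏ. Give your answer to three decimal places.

x̄ = 19.4286
Σ(xᵢ − x̄)² = 2189.7143 ⇒ m₂ = 312.81633
Σ(xᵢ − x̄)⁴ = 3063432.2915 ⇒ m₄ = 437633.18451
m₂² = 97854.05414
g_2 = m₄/m₂² − 3 = 4.47231 − 3 ≈ 1.472

1.472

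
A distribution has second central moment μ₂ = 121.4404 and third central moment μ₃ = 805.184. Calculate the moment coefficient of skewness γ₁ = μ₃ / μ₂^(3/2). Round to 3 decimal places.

0.602

σ = √μ₂ = √121.4404 = 11.02000
σ³ = μ₂^(3/2) = 1338.27321
γ₁ = μ₃/σ³ = 805.184 / 1338.27321 ≈ 0.602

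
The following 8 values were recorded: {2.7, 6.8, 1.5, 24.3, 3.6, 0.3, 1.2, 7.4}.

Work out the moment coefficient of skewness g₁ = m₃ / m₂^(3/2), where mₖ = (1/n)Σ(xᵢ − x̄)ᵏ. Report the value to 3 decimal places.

1.817

x̄ = (2.7 + 6.8 + 1.5 + 24.3 + 3.6 + 0.3 + 1.2 + 7.4) / 8 = 5.9750
deviations (xᵢ − x̄): -3.2750, 0.8250, -4.4750, 18.3250, -2.3750, -5.6750, -4.7750, 1.4250
Σ(xᵢ − x̄)² = 429.9150 ⇒ m₂ = 429.9150/8 = 53.73938
Σ(xᵢ − x̄)³ = 5727.3157 ⇒ m₃ = 5727.3157/8 = 715.91447
m₂^(3/2) = 53.73938^(1.5) = 393.94802
g₁ = m₃ / m₂^(3/2) = 715.91447 / 393.94802 ≈ 1.817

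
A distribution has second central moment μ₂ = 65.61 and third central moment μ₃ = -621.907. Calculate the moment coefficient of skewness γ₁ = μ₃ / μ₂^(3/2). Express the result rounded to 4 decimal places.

-1.1702

σ = √μ₂ = √65.61 = 8.10000
σ³ = μ₂^(3/2) = 531.44100
γ₁ = μ₃/σ³ = -621.907 / 531.44100 ≈ -1.1702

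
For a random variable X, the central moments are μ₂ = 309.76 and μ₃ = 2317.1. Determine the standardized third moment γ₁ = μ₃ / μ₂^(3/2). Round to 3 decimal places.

0.425

σ = √μ₂ = √309.76 = 17.60000
σ³ = μ₂^(3/2) = 5451.77600
γ₁ = μ₃/σ³ = 2317.1 / 5451.77600 ≈ 0.425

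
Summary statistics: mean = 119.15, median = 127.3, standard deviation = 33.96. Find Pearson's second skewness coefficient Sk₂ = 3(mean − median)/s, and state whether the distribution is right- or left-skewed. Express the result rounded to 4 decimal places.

-0.7200, left-skewed

Sk₂ = 3(119.15 − 127.3) / 33.96 = 3 × -8.1500 / 33.96
    = -24.4500 / 33.96 ≈ -0.7200
Sk₂ < 0 ⇒ mean < median ⇒ left-skewed (negative skew).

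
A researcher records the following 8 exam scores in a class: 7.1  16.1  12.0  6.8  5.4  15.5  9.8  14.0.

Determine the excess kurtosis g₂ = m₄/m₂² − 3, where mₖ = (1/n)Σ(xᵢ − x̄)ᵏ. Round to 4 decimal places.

x̄ = 10.8375
Σ(xᵢ − x̄)² = 121.6988 ⇒ m₂ = 15.21234
Σ(xᵢ − x̄)⁴ = 2677.5841 ⇒ m₄ = 334.69802
m₂² = 231.41540
g₂ = m₄/m₂² − 3 = 1.44631 − 3 ≈ -1.5537

-1.5537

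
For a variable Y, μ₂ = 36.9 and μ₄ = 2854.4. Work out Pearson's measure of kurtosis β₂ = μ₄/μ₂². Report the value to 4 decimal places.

2.0963

μ₂² = 36.9² = 1361.61000
μ₄/μ₂² = 2854.4 / 1361.61000 = 2.09634
β₂ ≈ 2.0963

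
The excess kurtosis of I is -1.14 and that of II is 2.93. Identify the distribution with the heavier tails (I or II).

Higher excess kurtosis ⇒ heavier tails relative to the normal distribution.
-1.14 vs 2.93: the larger is 2.93, so II has heavier tails. (II is leptokurtic — heavier-than-normal tails; the other is platykurtic.)

II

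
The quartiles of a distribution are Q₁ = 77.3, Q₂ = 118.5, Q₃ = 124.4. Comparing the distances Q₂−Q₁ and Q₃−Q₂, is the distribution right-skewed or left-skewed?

Q₂ − Q₁ = 41.2;  Q₃ − Q₂ = 5.9
Q₂ − Q₁ > Q₃ − Q₂ ⇒ the lower half is more spread out ⇒ left-skewed.

left-skewed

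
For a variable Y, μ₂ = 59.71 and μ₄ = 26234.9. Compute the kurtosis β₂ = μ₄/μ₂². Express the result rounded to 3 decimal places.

μ₂² = 59.71² = 3565.28410
μ₄/μ₂² = 26234.9 / 3565.28410 = 7.35843
β₂ ≈ 7.358

7.358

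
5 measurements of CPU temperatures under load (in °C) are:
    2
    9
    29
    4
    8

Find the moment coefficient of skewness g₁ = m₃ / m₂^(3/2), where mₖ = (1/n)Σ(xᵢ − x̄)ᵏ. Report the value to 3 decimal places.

x̄ = (2 + 9 + 29 + 4 + 8) / 5 = 10.4000
deviations (xᵢ − x̄): -8.4000, -1.4000, 18.6000, -6.4000, -2.4000
Σ(xᵢ − x̄)² = 465.2000 ⇒ m₂ = 465.2000/5 = 93.04000
Σ(xᵢ − x̄)³ = 5563.4400 ⇒ m₃ = 5563.4400/5 = 1112.68800
m₂^(3/2) = 93.04000^(1.5) = 897.43820
g₁ = m₃ / m₂^(3/2) = 1112.68800 / 897.43820 ≈ 1.240

1.240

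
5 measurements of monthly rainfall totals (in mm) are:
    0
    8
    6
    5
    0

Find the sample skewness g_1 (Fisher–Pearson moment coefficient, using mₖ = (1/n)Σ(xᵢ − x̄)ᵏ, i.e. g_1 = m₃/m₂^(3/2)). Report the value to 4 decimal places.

-0.1357

x̄ = (0 + 8 + 6 + 5 + 0) / 5 = 3.8000
deviations (xᵢ − x̄): -3.8000, 4.2000, 2.2000, 1.2000, -3.8000
Σ(xᵢ − x̄)² = 52.8000 ⇒ m₂ = 52.8000/5 = 10.56000
Σ(xᵢ − x̄)³ = -23.2800 ⇒ m₃ = -23.2800/5 = -4.65600
m₂^(3/2) = 10.56000^(1.5) = 34.31594
g_1 = m₃ / m₂^(3/2) = -4.65600 / 34.31594 ≈ -0.1357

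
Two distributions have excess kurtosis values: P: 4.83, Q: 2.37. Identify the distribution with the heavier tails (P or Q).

Higher excess kurtosis ⇒ heavier tails relative to the normal distribution.
4.83 vs 2.37: the larger is 4.83, so P has heavier tails.

P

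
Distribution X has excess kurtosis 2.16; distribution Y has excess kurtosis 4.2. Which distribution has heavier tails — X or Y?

Higher excess kurtosis ⇒ heavier tails relative to the normal distribution.
2.16 vs 4.2: the larger is 4.2, so Y has heavier tails.

Y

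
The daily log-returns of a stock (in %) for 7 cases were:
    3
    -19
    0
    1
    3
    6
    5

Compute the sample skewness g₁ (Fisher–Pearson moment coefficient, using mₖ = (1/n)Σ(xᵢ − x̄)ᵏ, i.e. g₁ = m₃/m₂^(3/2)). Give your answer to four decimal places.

x̄ = (3 - 19 + 0 + 1 + 3 + 6 + 5) / 7 = -0.1429
deviations (xᵢ − x̄): 3.1429, -18.8571, 0.1429, 1.1429, 3.1429, 6.1429, 5.1429
Σ(xᵢ − x̄)² = 440.8571 ⇒ m₂ = 440.8571/7 = 62.97959
Σ(xᵢ − x̄)³ = -6274.0408 ⇒ m₃ = -6274.0408/7 = -896.29155
m₂^(3/2) = 62.97959^(1.5) = 499.80404
g₁ = m₃ / m₂^(3/2) = -896.29155 / 499.80404 ≈ -1.7933

-1.7933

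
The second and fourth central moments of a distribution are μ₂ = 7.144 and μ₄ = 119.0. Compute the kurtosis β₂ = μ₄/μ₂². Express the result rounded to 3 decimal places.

2.332

μ₂² = 7.144² = 51.03674
μ₄/μ₂² = 119.0 / 51.03674 = 2.33165
β₂ ≈ 2.332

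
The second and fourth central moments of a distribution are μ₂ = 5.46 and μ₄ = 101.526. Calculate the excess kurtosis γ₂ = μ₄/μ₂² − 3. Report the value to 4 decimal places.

μ₂² = 5.46² = 29.81160
μ₄/μ₂² = 101.526 / 29.81160 = 3.40559
γ₂ = 3.40559 − 3 ≈ 0.4056

0.4056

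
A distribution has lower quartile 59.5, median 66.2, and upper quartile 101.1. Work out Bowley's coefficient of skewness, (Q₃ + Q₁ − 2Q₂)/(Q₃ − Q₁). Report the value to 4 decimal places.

numerator: Q₃ + Q₁ − 2Q₂ = 101.1 + 59.5 − 2×66.2 = 28.2000
denominator: Q₃ − Q₁ = 101.1 − 59.5 = 41.6000
Bowley skewness = 28.2000 / 41.6000 ≈ 0.6779

0.6779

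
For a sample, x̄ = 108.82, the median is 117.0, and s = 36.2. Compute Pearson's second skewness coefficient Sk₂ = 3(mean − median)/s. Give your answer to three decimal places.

-0.678

Sk₂ = 3(108.82 − 117.0) / 36.2 = 3 × -8.1800 / 36.2
    = -24.5400 / 36.2 ≈ -0.678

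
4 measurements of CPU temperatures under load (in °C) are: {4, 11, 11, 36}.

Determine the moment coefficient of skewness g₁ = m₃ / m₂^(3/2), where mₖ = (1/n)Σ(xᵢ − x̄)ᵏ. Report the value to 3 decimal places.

x̄ = (4 + 11 + 11 + 36) / 4 = 15.5000
deviations (xᵢ − x̄): -11.5000, -4.5000, -4.5000, 20.5000
Σ(xᵢ − x̄)² = 593.0000 ⇒ m₂ = 593.0000/4 = 148.25000
Σ(xᵢ − x̄)³ = 6912.0000 ⇒ m₃ = 6912.0000/4 = 1728.00000
m₂^(3/2) = 148.25000^(1.5) = 1805.06171
g₁ = m₃ / m₂^(3/2) = 1728.00000 / 1805.06171 ≈ 0.957

0.957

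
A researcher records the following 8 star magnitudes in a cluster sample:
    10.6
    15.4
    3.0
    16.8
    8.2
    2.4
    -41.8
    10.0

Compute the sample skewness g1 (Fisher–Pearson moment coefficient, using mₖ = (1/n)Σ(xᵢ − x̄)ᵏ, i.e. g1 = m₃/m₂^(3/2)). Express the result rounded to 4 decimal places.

-1.9408

x̄ = (10.6 + 15.4 + 3.0 + 16.8 + 8.2 + 2.4 - 41.8 + 10.0) / 8 = 3.0750
deviations (xᵢ − x̄): 7.5250, 12.3250, -0.0750, 13.7250, 5.1250, -0.6750, -44.8750, 6.9250
Σ(xᵢ − x̄)² = 2485.3550 ⇒ m₂ = 2485.3550/8 = 310.66938
Σ(xᵢ − x̄)³ = -85017.5363 ⇒ m₃ = -85017.5363/8 = -10627.19203
m₂^(3/2) = 310.66938^(1.5) = 5475.80111
g1 = m₃ / m₂^(3/2) = -10627.19203 / 5475.80111 ≈ -1.9408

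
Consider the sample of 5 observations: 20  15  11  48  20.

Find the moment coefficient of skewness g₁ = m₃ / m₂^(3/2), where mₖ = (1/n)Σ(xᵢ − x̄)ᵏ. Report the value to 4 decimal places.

1.2472

x̄ = (20 + 15 + 11 + 48 + 20) / 5 = 22.8000
deviations (xᵢ − x̄): -2.8000, -7.8000, -11.8000, 25.2000, -2.8000
Σ(xᵢ − x̄)² = 850.8000 ⇒ m₂ = 850.8000/5 = 170.16000
Σ(xᵢ − x̄)³ = 13841.5200 ⇒ m₃ = 13841.5200/5 = 2768.30400
m₂^(3/2) = 170.16000^(1.5) = 2219.65877
g₁ = m₃ / m₂^(3/2) = 2768.30400 / 2219.65877 ≈ 1.2472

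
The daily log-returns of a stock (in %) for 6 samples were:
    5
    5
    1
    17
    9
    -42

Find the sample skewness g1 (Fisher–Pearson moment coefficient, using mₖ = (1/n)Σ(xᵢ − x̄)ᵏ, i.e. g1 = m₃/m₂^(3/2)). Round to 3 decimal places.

x̄ = (5 + 5 + 1 + 17 + 9 - 42) / 6 = -0.8333
deviations (xᵢ − x̄): 5.8333, 5.8333, 1.8333, 17.8333, 9.8333, -41.1667
Σ(xᵢ − x̄)² = 2180.8333 ⇒ m₂ = 2180.8333/6 = 363.47222
Σ(xᵢ − x̄)³ = -62739.4444 ⇒ m₃ = -62739.4444/6 = -10456.57407
m₂^(3/2) = 363.47222^(1.5) = 6929.57883
g1 = m₃ / m₂^(3/2) = -10456.57407 / 6929.57883 ≈ -1.509

-1.509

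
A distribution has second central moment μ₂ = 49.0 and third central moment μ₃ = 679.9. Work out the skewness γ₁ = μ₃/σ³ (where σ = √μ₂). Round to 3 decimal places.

σ = √μ₂ = √49.0 = 7.00000
σ³ = μ₂^(3/2) = 343.00000
γ₁ = μ₃/σ³ = 679.9 / 343.00000 ≈ 1.982

1.982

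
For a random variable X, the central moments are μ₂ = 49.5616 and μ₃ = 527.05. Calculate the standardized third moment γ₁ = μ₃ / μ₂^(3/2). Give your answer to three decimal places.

1.511

σ = √μ₂ = √49.5616 = 7.04000
σ³ = μ₂^(3/2) = 348.91366
γ₁ = μ₃/σ³ = 527.05 / 348.91366 ≈ 1.511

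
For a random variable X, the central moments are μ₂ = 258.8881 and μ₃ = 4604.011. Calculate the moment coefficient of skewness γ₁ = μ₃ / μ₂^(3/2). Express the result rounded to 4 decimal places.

σ = √μ₂ = √258.8881 = 16.09000
σ³ = μ₂^(3/2) = 4165.50953
γ₁ = μ₃/σ³ = 4604.011 / 4165.50953 ≈ 1.1053

1.1053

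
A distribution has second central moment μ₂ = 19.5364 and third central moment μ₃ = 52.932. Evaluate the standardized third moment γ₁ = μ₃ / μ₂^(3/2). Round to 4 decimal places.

0.6130

σ = √μ₂ = √19.5364 = 4.42000
σ³ = μ₂^(3/2) = 86.35089
γ₁ = μ₃/σ³ = 52.932 / 86.35089 ≈ 0.6130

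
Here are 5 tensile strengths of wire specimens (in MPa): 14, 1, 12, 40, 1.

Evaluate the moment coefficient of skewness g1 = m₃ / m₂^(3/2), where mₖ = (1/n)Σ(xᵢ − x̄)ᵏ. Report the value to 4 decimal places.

x̄ = (14 + 1 + 12 + 40 + 1) / 5 = 13.6000
deviations (xᵢ − x̄): 0.4000, -12.6000, -1.6000, 26.4000, -12.6000
Σ(xᵢ − x̄)² = 1017.2000 ⇒ m₂ = 1017.2000/5 = 203.44000
Σ(xᵢ − x̄)³ = 14394.9600 ⇒ m₃ = 14394.9600/5 = 2878.99200
m₂^(3/2) = 203.44000^(1.5) = 2901.71344
g1 = m₃ / m₂^(3/2) = 2878.99200 / 2901.71344 ≈ 0.9922

0.9922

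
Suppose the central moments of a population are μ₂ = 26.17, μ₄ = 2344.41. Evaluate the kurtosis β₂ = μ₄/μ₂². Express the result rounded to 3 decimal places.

μ₂² = 26.17² = 684.86890
μ₄/μ₂² = 2344.41 / 684.86890 = 3.42315
β₂ ≈ 3.423

3.423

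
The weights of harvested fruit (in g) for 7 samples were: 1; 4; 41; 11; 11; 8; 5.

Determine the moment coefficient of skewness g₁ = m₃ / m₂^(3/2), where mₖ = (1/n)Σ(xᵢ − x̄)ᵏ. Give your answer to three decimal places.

1.727

x̄ = (1 + 4 + 41 + 11 + 11 + 8 + 5) / 7 = 11.5714
deviations (xᵢ − x̄): -10.5714, -7.5714, 29.4286, -0.5714, -0.5714, -3.5714, -6.5714
Σ(xᵢ − x̄)² = 1091.7143 ⇒ m₂ = 1091.7143/7 = 155.95918
Σ(xᵢ − x̄)³ = 23541.1837 ⇒ m₃ = 23541.1837/7 = 3363.02624
m₂^(3/2) = 155.95918^(1.5) = 1947.67473
g₁ = m₃ / m₂^(3/2) = 3363.02624 / 1947.67473 ≈ 1.727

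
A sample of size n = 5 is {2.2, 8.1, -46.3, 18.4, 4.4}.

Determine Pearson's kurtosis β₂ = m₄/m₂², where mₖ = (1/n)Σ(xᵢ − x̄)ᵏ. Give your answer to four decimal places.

x̄ = -2.6400
Σ(xᵢ − x̄)² = 2537.2120 ⇒ m₂ = 507.44240
Σ(xᵢ − x̄)⁴ = 3845858.8442 ⇒ m₄ = 769171.76884
m₂² = 257497.78932
β₂ = m₄/m₂² = 769171.76884 / 257497.78932 ≈ 2.9871

2.9871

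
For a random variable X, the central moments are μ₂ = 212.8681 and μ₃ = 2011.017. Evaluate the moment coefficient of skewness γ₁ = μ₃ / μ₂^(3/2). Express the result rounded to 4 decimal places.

σ = √μ₂ = √212.8681 = 14.59000
σ³ = μ₂^(3/2) = 3105.74558
γ₁ = μ₃/σ³ = 2011.017 / 3105.74558 ≈ 0.6475

0.6475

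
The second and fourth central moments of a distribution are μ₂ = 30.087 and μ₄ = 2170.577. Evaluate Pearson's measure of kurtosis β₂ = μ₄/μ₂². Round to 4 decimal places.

2.3978

μ₂² = 30.087² = 905.22757
μ₄/μ₂² = 2170.577 / 905.22757 = 2.39782
β₂ ≈ 2.3978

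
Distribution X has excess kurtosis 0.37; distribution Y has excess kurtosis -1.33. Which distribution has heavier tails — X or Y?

X

Higher excess kurtosis ⇒ heavier tails relative to the normal distribution.
0.37 vs -1.33: the larger is 0.37, so X has heavier tails. (X is leptokurtic — heavier-than-normal tails; the other is platykurtic.)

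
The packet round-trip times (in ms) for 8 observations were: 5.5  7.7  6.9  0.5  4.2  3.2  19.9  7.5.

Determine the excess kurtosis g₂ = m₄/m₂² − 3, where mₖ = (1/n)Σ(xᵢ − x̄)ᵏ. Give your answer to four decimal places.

x̄ = 6.9250
Σ(xᵢ − x̄)² = 233.8950 ⇒ m₂ = 29.23687
Σ(xᵢ − x̄)⁴ = 30298.2893 ⇒ m₄ = 3787.28616
m₂² = 854.79486
g₂ = m₄/m₂² − 3 = 4.43064 − 3 ≈ 1.4306

1.4306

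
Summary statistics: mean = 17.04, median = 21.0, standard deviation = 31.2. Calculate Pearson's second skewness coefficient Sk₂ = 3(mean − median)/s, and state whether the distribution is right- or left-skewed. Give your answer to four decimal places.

-0.3808, left-skewed

Sk₂ = 3(17.04 − 21.0) / 31.2 = 3 × -3.9600 / 31.2
    = -11.8800 / 31.2 ≈ -0.3808
Sk₂ < 0 ⇒ mean < median ⇒ left-skewed (negative skew).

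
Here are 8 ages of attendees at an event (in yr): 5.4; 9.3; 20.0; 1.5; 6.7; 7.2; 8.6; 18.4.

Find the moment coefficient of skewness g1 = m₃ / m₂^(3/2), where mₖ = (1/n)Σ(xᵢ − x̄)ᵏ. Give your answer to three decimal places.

x̄ = (5.4 + 9.3 + 20.0 + 1.5 + 6.7 + 7.2 + 8.6 + 18.4) / 8 = 9.6375
deviations (xᵢ − x̄): -4.2375, -0.3375, 10.3625, -8.1375, -2.9375, -2.4375, -1.0375, 8.7625
Σ(xᵢ − x̄)² = 284.0988 ⇒ m₂ = 284.0988/8 = 35.51234
Σ(xᵢ − x̄)³ = 1129.6055 ⇒ m₃ = 1129.6055/8 = 141.20068
m₂^(3/2) = 35.51234^(1.5) = 211.62599
g1 = m₃ / m₂^(3/2) = 141.20068 / 211.62599 ≈ 0.667

0.667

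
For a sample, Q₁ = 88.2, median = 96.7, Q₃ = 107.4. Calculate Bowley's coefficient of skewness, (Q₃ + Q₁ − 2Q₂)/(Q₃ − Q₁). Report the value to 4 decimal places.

0.1146

numerator: Q₃ + Q₁ − 2Q₂ = 107.4 + 88.2 − 2×96.7 = 2.2000
denominator: Q₃ − Q₁ = 107.4 − 88.2 = 19.2000
Bowley skewness = 2.2000 / 19.2000 ≈ 0.1146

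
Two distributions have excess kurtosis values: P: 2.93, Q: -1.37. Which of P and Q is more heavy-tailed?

Higher excess kurtosis ⇒ heavier tails relative to the normal distribution.
2.93 vs -1.37: the larger is 2.93, so P has heavier tails. (P is leptokurtic — heavier-than-normal tails; the other is platykurtic.)

P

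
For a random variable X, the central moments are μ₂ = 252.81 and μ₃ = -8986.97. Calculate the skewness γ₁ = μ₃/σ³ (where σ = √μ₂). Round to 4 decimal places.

σ = √μ₂ = √252.81 = 15.90000
σ³ = μ₂^(3/2) = 4019.67900
γ₁ = μ₃/σ³ = -8986.97 / 4019.67900 ≈ -2.2357

-2.2357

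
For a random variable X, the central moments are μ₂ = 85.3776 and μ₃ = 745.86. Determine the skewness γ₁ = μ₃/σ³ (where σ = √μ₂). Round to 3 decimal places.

0.945

σ = √μ₂ = √85.3776 = 9.24000
σ³ = μ₂^(3/2) = 788.88902
γ₁ = μ₃/σ³ = 745.86 / 788.88902 ≈ 0.945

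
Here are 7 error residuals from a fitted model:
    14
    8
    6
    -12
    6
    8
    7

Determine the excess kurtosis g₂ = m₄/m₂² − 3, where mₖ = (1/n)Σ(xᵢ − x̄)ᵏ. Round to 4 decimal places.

x̄ = 5.2857
Σ(xᵢ − x̄)² = 393.4286 ⇒ m₂ = 56.20408
Σ(xᵢ − x̄)⁴ = 95163.4111 ⇒ m₄ = 13594.77301
m₂² = 3158.89879
g₂ = m₄/m₂² − 3 = 4.30364 − 3 ≈ 1.3036

1.3036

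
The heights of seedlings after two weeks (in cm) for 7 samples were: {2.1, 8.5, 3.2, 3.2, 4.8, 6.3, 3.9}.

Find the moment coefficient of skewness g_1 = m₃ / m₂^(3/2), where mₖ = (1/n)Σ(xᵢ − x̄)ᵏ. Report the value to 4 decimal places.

x̄ = (2.1 + 8.5 + 3.2 + 3.2 + 4.8 + 6.3 + 3.9) / 7 = 4.5714
deviations (xᵢ − x̄): -2.4714, 3.9286, -1.3714, -1.3714, 0.2286, 1.7286, -0.6714
Σ(xᵢ − x̄)² = 28.7943 ⇒ m₂ = 28.7943/7 = 4.11347
Σ(xᵢ − x̄)³ = 45.2522 ⇒ m₃ = 45.2522/7 = 6.46461
m₂^(3/2) = 4.11347^(1.5) = 8.34281
g_1 = m₃ / m₂^(3/2) = 6.46461 / 8.34281 ≈ 0.7749

0.7749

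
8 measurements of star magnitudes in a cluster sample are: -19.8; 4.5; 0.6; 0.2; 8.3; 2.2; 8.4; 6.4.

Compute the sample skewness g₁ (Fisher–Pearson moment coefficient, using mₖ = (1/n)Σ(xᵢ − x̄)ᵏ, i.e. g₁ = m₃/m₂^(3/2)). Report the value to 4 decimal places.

x̄ = (-19.8 + 4.5 + 0.6 + 0.2 + 8.3 + 2.2 + 8.4 + 6.4) / 8 = 1.3500
deviations (xᵢ − x̄): -21.1500, 3.1500, -0.7500, -1.1500, 6.9500, 0.8500, 7.0500, 5.0500
Σ(xᵢ − x̄)² = 583.3600 ⇒ m₂ = 583.3600/8 = 72.92000
Σ(xᵢ − x̄)³ = -8616.0510 ⇒ m₃ = -8616.0510/8 = -1077.00638
m₂^(3/2) = 72.92000^(1.5) = 622.68727
g₁ = m₃ / m₂^(3/2) = -1077.00638 / 622.68727 ≈ -1.7296

-1.7296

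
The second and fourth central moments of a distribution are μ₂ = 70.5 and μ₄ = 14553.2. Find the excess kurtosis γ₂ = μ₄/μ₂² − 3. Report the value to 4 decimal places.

μ₂² = 70.5² = 4970.25000
μ₄/μ₂² = 14553.2 / 4970.25000 = 2.92806
γ₂ = 2.92806 − 3 ≈ -0.0719

-0.0719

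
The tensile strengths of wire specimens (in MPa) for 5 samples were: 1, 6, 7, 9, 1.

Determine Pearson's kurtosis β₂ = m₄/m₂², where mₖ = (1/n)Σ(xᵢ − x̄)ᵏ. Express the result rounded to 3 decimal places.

1.352

x̄ = 4.8000
Σ(xᵢ − x̄)² = 52.8000 ⇒ m₂ = 10.56000
Σ(xᵢ − x̄)⁴ = 753.6960 ⇒ m₄ = 150.73920
m₂² = 111.51360
β₂ = m₄/m₂² = 150.73920 / 111.51360 ≈ 1.352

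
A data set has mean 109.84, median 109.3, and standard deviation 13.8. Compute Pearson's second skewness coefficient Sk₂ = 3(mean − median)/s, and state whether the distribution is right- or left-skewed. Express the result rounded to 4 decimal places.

0.1174, right-skewed

Sk₂ = 3(109.84 − 109.3) / 13.8 = 3 × 0.5400 / 13.8
    = 1.6200 / 13.8 ≈ 0.1174
Sk₂ > 0 ⇒ mean > median ⇒ right-skewed (positive skew).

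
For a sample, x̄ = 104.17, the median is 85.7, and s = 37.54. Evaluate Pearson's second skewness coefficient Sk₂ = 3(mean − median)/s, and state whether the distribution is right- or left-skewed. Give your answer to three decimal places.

1.476, right-skewed

Sk₂ = 3(104.17 − 85.7) / 37.54 = 3 × 18.4700 / 37.54
    = 55.4100 / 37.54 ≈ 1.476
Sk₂ > 0 ⇒ mean > median ⇒ right-skewed (positive skew).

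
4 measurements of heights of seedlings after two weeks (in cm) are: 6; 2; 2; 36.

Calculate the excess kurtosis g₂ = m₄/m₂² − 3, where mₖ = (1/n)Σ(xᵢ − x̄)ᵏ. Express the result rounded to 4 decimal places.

x̄ = 11.5000
Σ(xᵢ − x̄)² = 811.0000 ⇒ m₂ = 202.75000
Σ(xᵢ − x̄)⁴ = 377505.2500 ⇒ m₄ = 94376.31250
m₂² = 41107.56250
g₂ = m₄/m₂² − 3 = 2.29584 − 3 ≈ -0.7042

-0.7042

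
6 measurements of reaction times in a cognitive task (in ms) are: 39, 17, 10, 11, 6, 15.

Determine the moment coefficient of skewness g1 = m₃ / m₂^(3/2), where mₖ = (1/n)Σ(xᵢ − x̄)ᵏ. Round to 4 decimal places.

1.3657

x̄ = (39 + 17 + 10 + 11 + 6 + 15) / 6 = 16.3333
deviations (xᵢ − x̄): 22.6667, 0.6667, -6.3333, -5.3333, -10.3333, -1.3333
Σ(xᵢ − x̄)² = 691.3333 ⇒ m₂ = 691.3333/6 = 115.22222
Σ(xᵢ − x̄)³ = 10134.4444 ⇒ m₃ = 10134.4444/6 = 1689.07407
m₂^(3/2) = 115.22222^(1.5) = 1236.81394
g1 = m₃ / m₂^(3/2) = 1689.07407 / 1236.81394 ≈ 1.3657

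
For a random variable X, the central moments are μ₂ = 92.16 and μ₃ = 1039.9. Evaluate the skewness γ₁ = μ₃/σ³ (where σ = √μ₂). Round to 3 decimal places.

1.175

σ = √μ₂ = √92.16 = 9.60000
σ³ = μ₂^(3/2) = 884.73600
γ₁ = μ₃/σ³ = 1039.9 / 884.73600 ≈ 1.175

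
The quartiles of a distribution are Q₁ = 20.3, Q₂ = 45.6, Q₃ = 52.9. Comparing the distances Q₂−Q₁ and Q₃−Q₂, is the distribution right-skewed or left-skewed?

Q₂ − Q₁ = 25.3;  Q₃ − Q₂ = 7.3
Q₂ − Q₁ > Q₃ − Q₂ ⇒ the lower half is more spread out ⇒ left-skewed.

left-skewed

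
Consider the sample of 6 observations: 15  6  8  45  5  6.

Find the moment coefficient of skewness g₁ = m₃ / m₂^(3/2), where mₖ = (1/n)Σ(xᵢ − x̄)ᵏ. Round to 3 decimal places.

x̄ = (15 + 6 + 8 + 45 + 5 + 6) / 6 = 14.1667
deviations (xᵢ − x̄): 0.8333, -8.1667, -6.1667, 30.8333, -9.1667, -8.1667
Σ(xᵢ − x̄)² = 1206.8333 ⇒ m₂ = 1206.8333/6 = 201.13889
Σ(xᵢ − x̄)³ = 27219.5556 ⇒ m₃ = 27219.5556/6 = 4536.59259
m₂^(3/2) = 201.13889^(1.5) = 2852.62097
g₁ = m₃ / m₂^(3/2) = 4536.59259 / 2852.62097 ≈ 1.590

1.590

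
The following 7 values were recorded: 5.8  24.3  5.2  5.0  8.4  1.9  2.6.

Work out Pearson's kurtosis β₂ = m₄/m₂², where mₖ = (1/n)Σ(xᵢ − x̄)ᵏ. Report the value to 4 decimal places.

x̄ = 7.6000
Σ(xᵢ − x̄)² = 352.7800 ⇒ m₂ = 50.39714
Σ(xᵢ − x̄)⁴ = 79550.0146 ⇒ m₄ = 11364.28780
m₂² = 2539.87201
β₂ = m₄/m₂² = 11364.28780 / 2539.87201 ≈ 4.4744

4.4744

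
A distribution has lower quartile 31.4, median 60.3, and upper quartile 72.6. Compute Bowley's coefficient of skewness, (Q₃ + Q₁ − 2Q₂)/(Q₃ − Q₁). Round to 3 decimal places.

numerator: Q₃ + Q₁ − 2Q₂ = 72.6 + 31.4 − 2×60.3 = -16.6000
denominator: Q₃ − Q₁ = 72.6 − 31.4 = 41.2000
Bowley skewness = -16.6000 / 41.2000 ≈ -0.403

-0.403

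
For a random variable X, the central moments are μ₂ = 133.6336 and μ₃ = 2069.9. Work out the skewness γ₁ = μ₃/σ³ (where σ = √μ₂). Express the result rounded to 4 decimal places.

1.3399

σ = √μ₂ = √133.6336 = 11.56000
σ³ = μ₂^(3/2) = 1544.80442
γ₁ = μ₃/σ³ = 2069.9 / 1544.80442 ≈ 1.3399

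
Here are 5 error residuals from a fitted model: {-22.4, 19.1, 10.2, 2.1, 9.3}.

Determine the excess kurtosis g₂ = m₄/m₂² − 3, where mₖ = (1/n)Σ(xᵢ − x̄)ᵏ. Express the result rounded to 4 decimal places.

-0.3668

x̄ = 3.6600
Σ(xᵢ − x̄)² = 994.5320 ⇒ m₂ = 198.90640
Σ(xᵢ − x̄)⁴ = 520887.5554 ⇒ m₄ = 104177.51109
m₂² = 39563.75596
g₂ = m₄/m₂² − 3 = 2.63316 − 3 ≈ -0.3668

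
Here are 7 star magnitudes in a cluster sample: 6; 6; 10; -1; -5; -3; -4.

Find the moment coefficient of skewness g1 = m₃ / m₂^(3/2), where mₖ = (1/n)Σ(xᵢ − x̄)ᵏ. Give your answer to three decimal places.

x̄ = (6 + 6 + 10 - 1 - 5 - 3 - 4) / 7 = 1.2857
deviations (xᵢ − x̄): 4.7143, 4.7143, 8.7143, -2.2857, -6.2857, -4.2857, -5.2857
Σ(xᵢ − x̄)² = 211.4286 ⇒ m₂ = 211.4286/7 = 30.20408
Σ(xᵢ − x̄)³ = 384.6122 ⇒ m₃ = 384.6122/7 = 54.94461
m₂^(3/2) = 30.20408^(1.5) = 165.99632
g1 = m₃ / m₂^(3/2) = 54.94461 / 165.99632 ≈ 0.331

0.331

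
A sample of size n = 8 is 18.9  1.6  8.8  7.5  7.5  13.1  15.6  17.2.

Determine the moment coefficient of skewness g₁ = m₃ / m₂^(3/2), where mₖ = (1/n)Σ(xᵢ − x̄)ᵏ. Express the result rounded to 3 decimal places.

-0.216

x̄ = (18.9 + 1.6 + 8.8 + 7.5 + 7.5 + 13.1 + 15.6 + 17.2) / 8 = 11.2750
deviations (xᵢ − x̄): 7.6250, -9.6750, -2.4750, -3.7750, -3.7750, 1.8250, 4.3250, 5.9250
Σ(xᵢ − x̄)² = 243.5150 ⇒ m₂ = 243.5150/8 = 30.43938
Σ(xᵢ − x̄)³ = -290.0843 ⇒ m₃ = -290.0843/8 = -36.26053
m₂^(3/2) = 30.43938^(1.5) = 167.93979
g₁ = m₃ / m₂^(3/2) = -36.26053 / 167.93979 ≈ -0.216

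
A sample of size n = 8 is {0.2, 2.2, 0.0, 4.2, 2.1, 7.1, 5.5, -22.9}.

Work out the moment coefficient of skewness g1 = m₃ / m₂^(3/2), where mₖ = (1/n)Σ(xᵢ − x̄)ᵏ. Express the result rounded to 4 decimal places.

x̄ = (0.2 + 2.2 + 0.0 + 4.2 + 2.1 + 7.1 + 5.5 - 22.9) / 8 = -0.2000
deviations (xᵢ − x̄): 0.4000, 2.4000, 0.2000, 4.4000, 2.3000, 7.3000, 5.7000, -22.7000
Σ(xᵢ − x̄)² = 631.6800 ⇒ m₂ = 631.6800/8 = 78.96000
Σ(xᵢ − x̄)³ = -11011.6260 ⇒ m₃ = -11011.6260/8 = -1376.45325
m₂^(3/2) = 78.96000^(1.5) = 701.63413
g1 = m₃ / m₂^(3/2) = -1376.45325 / 701.63413 ≈ -1.9618

-1.9618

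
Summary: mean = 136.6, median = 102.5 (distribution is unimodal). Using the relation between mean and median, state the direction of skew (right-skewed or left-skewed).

mean − median = 136.6 − 102.5 = 34.1
mean > median ⇒ the longer tail is on the right ⇒ right-skewed (positively skewed).

right-skewed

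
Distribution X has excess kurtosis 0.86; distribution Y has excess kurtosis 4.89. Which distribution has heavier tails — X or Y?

Higher excess kurtosis ⇒ heavier tails relative to the normal distribution.
0.86 vs 4.89: the larger is 4.89, so Y has heavier tails.

Y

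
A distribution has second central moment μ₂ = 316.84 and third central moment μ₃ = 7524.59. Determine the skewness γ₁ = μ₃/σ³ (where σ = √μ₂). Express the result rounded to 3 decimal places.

σ = √μ₂ = √316.84 = 17.80000
σ³ = μ₂^(3/2) = 5639.75200
γ₁ = μ₃/σ³ = 7524.59 / 5639.75200 ≈ 1.334

1.334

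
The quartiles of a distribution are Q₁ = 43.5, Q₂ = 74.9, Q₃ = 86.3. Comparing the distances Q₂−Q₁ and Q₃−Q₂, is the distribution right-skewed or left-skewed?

left-skewed

Q₂ − Q₁ = 31.4;  Q₃ − Q₂ = 11.4
Q₂ − Q₁ > Q₃ − Q₂ ⇒ the lower half is more spread out ⇒ left-skewed.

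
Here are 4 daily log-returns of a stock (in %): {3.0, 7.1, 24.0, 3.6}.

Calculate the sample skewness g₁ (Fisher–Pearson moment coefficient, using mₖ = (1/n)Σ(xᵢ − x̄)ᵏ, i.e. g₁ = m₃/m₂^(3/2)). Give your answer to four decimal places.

x̄ = (3.0 + 7.1 + 24.0 + 3.6) / 4 = 9.4250
deviations (xᵢ − x̄): -6.4250, -2.3250, 14.5750, -5.8250
Σ(xᵢ − x̄)² = 293.0475 ⇒ m₂ = 293.0475/4 = 73.26188
Σ(xᵢ − x̄)³ = 2620.7344 ⇒ m₃ = 2620.7344/4 = 655.18359
m₂^(3/2) = 73.26188^(1.5) = 627.07147
g₁ = m₃ / m₂^(3/2) = 655.18359 / 627.07147 ≈ 1.0448

1.0448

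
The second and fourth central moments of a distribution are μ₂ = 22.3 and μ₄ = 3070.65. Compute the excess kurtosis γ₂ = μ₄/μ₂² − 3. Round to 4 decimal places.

3.1748

μ₂² = 22.3² = 497.29000
μ₄/μ₂² = 3070.65 / 497.29000 = 6.17477
γ₂ = 6.17477 − 3 ≈ 3.1748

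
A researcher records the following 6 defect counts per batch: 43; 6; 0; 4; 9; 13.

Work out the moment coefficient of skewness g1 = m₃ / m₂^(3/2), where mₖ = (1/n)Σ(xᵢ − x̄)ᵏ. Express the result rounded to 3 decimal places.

x̄ = (43 + 6 + 0 + 4 + 9 + 13) / 6 = 12.5000
deviations (xᵢ − x̄): 30.5000, -6.5000, -12.5000, -8.5000, -3.5000, 0.5000
Σ(xᵢ − x̄)² = 1213.5000 ⇒ m₂ = 1213.5000/6 = 202.25000
Σ(xᵢ − x̄)³ = 25488.0000 ⇒ m₃ = 25488.0000/6 = 4248.00000
m₂^(3/2) = 202.25000^(1.5) = 2876.29082
g1 = m₃ / m₂^(3/2) = 4248.00000 / 2876.29082 ≈ 1.477

1.477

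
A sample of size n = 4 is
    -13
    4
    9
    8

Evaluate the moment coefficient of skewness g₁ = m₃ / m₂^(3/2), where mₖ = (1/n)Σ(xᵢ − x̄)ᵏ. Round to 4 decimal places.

x̄ = (-13 + 4 + 9 + 8) / 4 = 2.0000
deviations (xᵢ − x̄): -15.0000, 2.0000, 7.0000, 6.0000
Σ(xᵢ − x̄)² = 314.0000 ⇒ m₂ = 314.0000/4 = 78.50000
Σ(xᵢ − x̄)³ = -2808.0000 ⇒ m₃ = -2808.0000/4 = -702.00000
m₂^(3/2) = 78.50000^(1.5) = 695.51177
g₁ = m₃ / m₂^(3/2) = -702.00000 / 695.51177 ≈ -1.0093

-1.0093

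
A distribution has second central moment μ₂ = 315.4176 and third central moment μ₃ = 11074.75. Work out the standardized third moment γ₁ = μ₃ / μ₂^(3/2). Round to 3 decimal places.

σ = √μ₂ = √315.4176 = 17.76000
σ³ = μ₂^(3/2) = 5601.81658
γ₁ = μ₃/σ³ = 11074.75 / 5601.81658 ≈ 1.977

1.977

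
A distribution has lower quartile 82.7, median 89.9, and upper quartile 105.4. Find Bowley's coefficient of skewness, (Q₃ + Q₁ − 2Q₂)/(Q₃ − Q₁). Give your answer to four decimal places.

numerator: Q₃ + Q₁ − 2Q₂ = 105.4 + 82.7 − 2×89.9 = 8.3000
denominator: Q₃ − Q₁ = 105.4 − 82.7 = 22.7000
Bowley skewness = 8.3000 / 22.7000 ≈ 0.3656

0.3656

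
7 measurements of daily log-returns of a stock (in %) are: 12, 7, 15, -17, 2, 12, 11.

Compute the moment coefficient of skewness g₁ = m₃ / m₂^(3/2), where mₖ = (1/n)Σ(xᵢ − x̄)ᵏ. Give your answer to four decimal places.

x̄ = (12 + 7 + 15 - 17 + 2 + 12 + 11) / 7 = 6.0000
deviations (xᵢ − x̄): 6.0000, 1.0000, 9.0000, -23.0000, -4.0000, 6.0000, 5.0000
Σ(xᵢ − x̄)² = 724.0000 ⇒ m₂ = 724.0000/7 = 103.42857
Σ(xᵢ − x̄)³ = -10944.0000 ⇒ m₃ = -10944.0000/7 = -1563.42857
m₂^(3/2) = 103.42857^(1.5) = 1051.86690
g₁ = m₃ / m₂^(3/2) = -1563.42857 / 1051.86690 ≈ -1.4863

-1.4863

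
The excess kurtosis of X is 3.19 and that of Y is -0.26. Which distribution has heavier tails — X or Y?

Higher excess kurtosis ⇒ heavier tails relative to the normal distribution.
3.19 vs -0.26: the larger is 3.19, so X has heavier tails. (X is leptokurtic — heavier-than-normal tails; the other is platykurtic.)

X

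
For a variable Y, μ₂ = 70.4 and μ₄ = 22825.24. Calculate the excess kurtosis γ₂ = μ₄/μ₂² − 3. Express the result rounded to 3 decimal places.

μ₂² = 70.4² = 4956.16000
μ₄/μ₂² = 22825.24 / 4956.16000 = 4.60543
γ₂ = 4.60543 − 3 ≈ 1.605

1.605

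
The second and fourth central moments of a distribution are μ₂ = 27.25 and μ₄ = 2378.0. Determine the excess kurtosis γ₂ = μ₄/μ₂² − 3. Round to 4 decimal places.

0.2024

μ₂² = 27.25² = 742.56250
μ₄/μ₂² = 2378.0 / 742.56250 = 3.20242
γ₂ = 3.20242 − 3 ≈ 0.2024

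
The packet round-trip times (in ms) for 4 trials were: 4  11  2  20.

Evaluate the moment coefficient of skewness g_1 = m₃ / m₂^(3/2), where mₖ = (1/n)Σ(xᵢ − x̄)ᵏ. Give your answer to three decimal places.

x̄ = (4 + 11 + 2 + 20) / 4 = 9.2500
deviations (xᵢ − x̄): -5.2500, 1.7500, -7.2500, 10.7500
Σ(xᵢ − x̄)² = 198.7500 ⇒ m₂ = 198.7500/4 = 49.68750
Σ(xᵢ − x̄)³ = 721.8750 ⇒ m₃ = 721.8750/4 = 180.46875
m₂^(3/2) = 49.68750^(1.5) = 350.24401
g_1 = m₃ / m₂^(3/2) = 180.46875 / 350.24401 ≈ 0.515

0.515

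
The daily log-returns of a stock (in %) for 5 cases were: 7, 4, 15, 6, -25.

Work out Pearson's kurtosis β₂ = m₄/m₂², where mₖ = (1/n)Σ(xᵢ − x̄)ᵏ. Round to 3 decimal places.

x̄ = 1.4000
Σ(xᵢ − x̄)² = 941.2000 ⇒ m₂ = 188.24000
Σ(xᵢ − x̄)⁴ = 521440.3360 ⇒ m₄ = 104288.06720
m₂² = 35434.29760
β₂ = m₄/m₂² = 104288.06720 / 35434.29760 ≈ 2.943

2.943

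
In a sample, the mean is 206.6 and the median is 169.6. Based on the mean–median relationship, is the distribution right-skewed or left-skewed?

right-skewed

mean − median = 206.6 − 169.6 = 37.0
mean > median ⇒ the longer tail is on the right ⇒ right-skewed (positively skewed).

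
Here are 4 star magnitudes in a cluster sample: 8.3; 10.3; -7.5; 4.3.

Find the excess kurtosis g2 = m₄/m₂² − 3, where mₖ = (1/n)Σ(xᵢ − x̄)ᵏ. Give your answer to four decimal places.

x̄ = 3.8500
Σ(xᵢ − x̄)² = 190.4300 ⇒ m₂ = 47.60750
Σ(xᵢ − x̄)⁴ = 18718.1845 ⇒ m₄ = 4679.54613
m₂² = 2266.47406
g2 = m₄/m₂² − 3 = 2.06468 − 3 ≈ -0.9353

-0.9353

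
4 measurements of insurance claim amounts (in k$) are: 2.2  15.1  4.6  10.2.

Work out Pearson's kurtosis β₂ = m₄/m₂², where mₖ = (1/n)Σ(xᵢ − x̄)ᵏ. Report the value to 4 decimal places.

x̄ = 8.0250
Σ(xᵢ − x̄)² = 100.4475 ⇒ m₂ = 25.11188
Σ(xᵢ − x̄)⁴ = 3816.8393 ⇒ m₄ = 954.20982
m₂² = 630.60627
β₂ = m₄/m₂² = 954.20982 / 630.60627 ≈ 1.5132

1.5132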